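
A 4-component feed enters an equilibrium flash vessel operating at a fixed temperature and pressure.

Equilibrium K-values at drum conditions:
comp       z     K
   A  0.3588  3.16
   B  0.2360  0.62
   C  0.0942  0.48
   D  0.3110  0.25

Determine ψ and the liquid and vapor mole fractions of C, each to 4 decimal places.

ψ = 0.3102, x_C = 0.1123, y_C = 0.0539

Rachford–Rice: g(ψ) = Σ zᵢ(Kᵢ−1)/(1+ψ(Kᵢ−1)) = 0.
g(0) = ΣzᵢKᵢ − 1 = 0.4031 and g(1) = 1 − Σzᵢ/Kᵢ = -0.9344, so a root lies in (0, 1).
Newton iteration, ψ⁰ = 0.49:
  ψ = 0.4900: g = -0.16820, g' = -0.9297 → ψ = 0.3091
  ψ = 0.3091: g = 0.00112, g' = -0.9783 → ψ = 0.3102
Converged at ψ = 0.3102.
Compositions from xᵢ = zᵢ/(1+ψ(Kᵢ−1)), yᵢ = Kᵢxᵢ:
  A: x = 0.2148, y = 0.6789
  B: x = 0.2675, y = 0.1659
  C: x = 0.1123, y = 0.0539
  D: x = 0.4053, y = 0.1013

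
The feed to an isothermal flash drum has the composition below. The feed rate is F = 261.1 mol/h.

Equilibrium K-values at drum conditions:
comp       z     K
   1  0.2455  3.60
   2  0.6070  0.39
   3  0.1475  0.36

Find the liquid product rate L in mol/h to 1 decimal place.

L = 232.8 mol/h

Newton iteration, ψ⁰ = 0.37:
  ψ = 0.3700: g = -0.27656, g' = -0.9116 → ψ = 0.0666
  ψ = 0.0666: g = 0.05951, g' = -1.5171 → ψ = 0.1058
  ψ = 0.1058: g = 0.00347, g' = -1.3482 → ψ = 0.1084
Converged at ψ = 0.1084.
Then V = ψ·F = 0.1084·261.1 = 28.3 mol/h and L = F − V = 232.8 mol/h.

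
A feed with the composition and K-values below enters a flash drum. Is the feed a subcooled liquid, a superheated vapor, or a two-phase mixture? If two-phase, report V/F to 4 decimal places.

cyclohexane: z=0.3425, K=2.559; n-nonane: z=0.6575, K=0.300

two-phase, V/F = 0.0675

ΣzᵢKᵢ = 1.0737; Σzᵢ/Kᵢ = 2.3255.
Both exceed 1, so a two-phase solution exists.
Let ψ = V/F and solve Σ zᵢ(Kᵢ−1)/(1+ψ(Kᵢ−1)) = 0.
Binary case is linear: z₁(K₁−1)(1+ψ(K₂−1)) + z₂(K₂−1)(1+ψ(K₁−1)) = 0
⇒ ψ = [z₁(K₁−1)+z₂(K₂−1)] / [−(K₁−1)(K₂−1)] = 0.07371/1.09130 = 0.0675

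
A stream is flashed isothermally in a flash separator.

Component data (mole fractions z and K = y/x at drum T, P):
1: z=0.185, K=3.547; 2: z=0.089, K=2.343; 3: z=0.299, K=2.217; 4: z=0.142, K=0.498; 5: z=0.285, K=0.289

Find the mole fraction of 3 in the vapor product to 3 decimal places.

Rachford–Rice: g(β) = Σ zᵢ(Kᵢ−1)/(1+β(Kᵢ−1)) = 0.
g(0) = ΣzᵢKᵢ − 1 = 0.681 and g(1) = 1 − Σzᵢ/Kᵢ = -0.496, so a root lies in (0, 1).
Iterate (Newton) starting at β = 0.49:
  β = 0.490: g = 0.1041, g' = -0.872 → β = 0.609
  β = 0.609: g = -0.0010, g' = -0.902 → β = 0.608
Converged at β = 0.608.
Compositions from xᵢ = zᵢ/(1+β(Kᵢ−1)), yᵢ = Kᵢxᵢ:
  1: x = 0.073, y = 0.257
  2: x = 0.049, y = 0.115
  3: x = 0.172, y = 0.381
  4: x = 0.204, y = 0.102
  5: x = 0.502, y = 0.145

y_3 = 0.381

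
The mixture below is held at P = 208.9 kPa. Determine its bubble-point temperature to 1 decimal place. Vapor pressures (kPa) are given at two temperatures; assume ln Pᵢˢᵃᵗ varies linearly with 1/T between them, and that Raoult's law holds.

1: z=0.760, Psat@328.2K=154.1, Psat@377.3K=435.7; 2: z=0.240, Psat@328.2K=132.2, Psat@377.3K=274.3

Bubble-point temperature: ΣzᵢPᵢˢᵃᵗ(T) = P. Interpolate ln Pᵢˢᵃᵗ = aᵢ + bᵢ/T.
  T = 328.2 K: ΣzᵢPᵢˢᵃᵗ = 148.84 kPa
  T = 377.3 K: ΣzᵢPᵢˢᵃᵗ = 396.96 kPa
  T = 352.8 K: ΣzᵢPᵢˢᵃᵗ = 251.31 kPa
  T = 340.5 K: ΣzᵢPᵢˢᵃᵗ = 195.14 kPa
  T = 346.6 K: ΣzᵢPᵢˢᵃᵗ = 221.69 kPa
  T = 343.6 K: ΣzᵢPᵢˢᵃᵗ = 208.32 kPa
  T = 345.1 K: ΣzᵢPᵢˢᵃᵗ = 214.93 kPa
Interpolating between 343.6 K and 345.1 K gives T ≈ 343.7 K.

T = 343.7 K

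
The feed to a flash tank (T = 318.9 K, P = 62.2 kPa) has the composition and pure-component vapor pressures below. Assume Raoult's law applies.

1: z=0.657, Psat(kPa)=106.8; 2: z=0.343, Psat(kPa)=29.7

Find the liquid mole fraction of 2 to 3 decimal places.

x_2 = 0.578

Raoult's law: Kᵢ = Pᵢˢᵃᵗ/P = Pᵢˢᵃᵗ/62.2.
  K_1 = 106.8/62.2 = 1.71704, K_2 = 29.7/62.2 = 0.47749
Rachford–Rice: g(β) = Σ zᵢ(Kᵢ−1)/(1+β(Kᵢ−1)) = 0.
Check two-phase: ΣzᵢKᵢ = 1.292 > 1 and Σzᵢ/Kᵢ = 1.101 > 1, so g(0) = 0.292 > 0 and g(1) = -0.101 < 0.
Newton iteration, β⁰ = 0.5:
  β = 0.500: g = 0.1042, g' = -0.355 → β = 0.794
  β = 0.794: g = -0.0060, g' = -0.411 → β = 0.779
Converged at β = 0.779.
Compositions from xᵢ = zᵢ/(1+β(Kᵢ−1)), yᵢ = Kᵢxᵢ:
  1: x = 0.422, y = 0.724
  2: x = 0.578, y = 0.276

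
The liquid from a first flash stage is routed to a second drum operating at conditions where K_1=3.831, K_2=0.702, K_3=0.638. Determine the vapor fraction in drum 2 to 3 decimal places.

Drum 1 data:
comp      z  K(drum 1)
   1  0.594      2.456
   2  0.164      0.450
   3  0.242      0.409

V/F (drum 2) = 0.585

Drum 1:
Let ψ₁ = V/F and solve Σ zᵢ(Kᵢ−1)/(1+ψ₁(Kᵢ−1)) = 0.
g(0) = ΣzᵢKᵢ − 1 = 0.632 and g(1) = 1 − Σzᵢ/Kᵢ = -0.198, so a root lies in (0, 1).
Iterate (Newton) starting at ψ₁ = 0.5:
  ψ₁ = 0.500: g = 0.1731, g' = -0.686 → ψ₁ = 0.752
  ψ₁ = 0.752: g = 0.0015, g' = -0.705 → ψ₁ = 0.754
Converged at ψ₁ = 0.754.
Drum-1 compositions:
  1: x = 0.283, y = 0.695
  2: x = 0.280, y = 0.126
  3: x = 0.437, y = 0.179
Drum-2 feed = drum-1 liquid: z₂ = (0.2831, 0.2803, 0.4366).
Drum 2:
Let ψ₂ = V/F and solve Σ zᵢ(Kᵢ−1)/(1+ψ₂(Kᵢ−1)) = 0.
Check two-phase: ΣzᵢKᵢ = 1.560 > 1 and Σzᵢ/Kᵢ = 1.158 > 1, so g(0) = 0.560 > 0 and g(1) = -0.158 < 0.
Iterate (Newton) starting at ψ₂ = 0.7:
  ψ₂ = 0.700: g = -0.0484, g' = -0.398 → ψ₂ = 0.578
  ψ₂ = 0.578: g = 0.0032, g' = -0.454 → ψ₂ = 0.585
Converged at ψ₂ = 0.585.
  1: x = 0.107, y = 0.408
  2: x = 0.339, y = 0.238
  3: x = 0.554, y = 0.353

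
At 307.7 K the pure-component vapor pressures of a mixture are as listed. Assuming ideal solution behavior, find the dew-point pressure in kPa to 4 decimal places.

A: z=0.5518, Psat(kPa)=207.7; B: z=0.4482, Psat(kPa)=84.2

At the dew point ψ → 1, so Σzᵢ/Kᵢ = 1 with Kᵢ = Pᵢˢᵃᵗ/P ⇒ 1/P = Σzᵢ/Pᵢˢᵃᵗ.
1/P = 0.5518/207.7 + 0.4482/84.2 = 0.0079798 ⇒ P = 125.3171 kPa

Pdew = 125.3171 kPa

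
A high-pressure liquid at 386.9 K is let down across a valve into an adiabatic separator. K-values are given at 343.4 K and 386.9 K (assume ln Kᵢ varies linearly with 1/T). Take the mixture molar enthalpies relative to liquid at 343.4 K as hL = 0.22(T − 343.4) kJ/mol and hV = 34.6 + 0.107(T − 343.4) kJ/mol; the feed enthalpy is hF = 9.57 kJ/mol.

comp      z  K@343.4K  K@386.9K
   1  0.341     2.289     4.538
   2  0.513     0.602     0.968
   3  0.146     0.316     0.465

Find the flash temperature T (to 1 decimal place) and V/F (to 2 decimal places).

Adiabatic flash: solve Rachford–Rice at each trial T, then check hF = ψ·hV(T) + (1−ψ)·hL(T).
  T = 343.4 K: K = (2.289, 0.602, 0.316), RR gives ψ = 0.222, H_out = 7.684 kJ/mol
  T = 386.9 K: K = (4.538, 0.968, 0.465), RR gives ψ = 1.000, H_out = 39.255 kJ/mol
  T = 365.1 K: K = (3.287, 0.774, 0.388), RR gives ψ = 0.712, H_out = 27.654 kJ/mol
  T = 354.2 K: K = (2.756, 0.685, 0.351), RR gives ψ = 0.474, H_out = 18.182 kJ/mol
  T = 348.8 K: K = (2.515, 0.643, 0.333), RR gives ψ = 0.352, H_out = 13.159 kJ/mol
  T = 346.1 K: K = (2.400, 0.622, 0.325), RR gives ψ = 0.289, H_out = 10.494 kJ/mol
  T = 344.8 K: K = (2.346, 0.612, 0.320), RR gives ψ = 0.257, H_out = 9.162 kJ/mol
Linear interpolation between T = 344.8 (H_out = 9.162) and T = 346.1 (H_out = 10.494) on hF = 9.57 gives T ≈ 345.2 K, at which ψ = 0.27.

T = 345.2 K, V/F = 0.27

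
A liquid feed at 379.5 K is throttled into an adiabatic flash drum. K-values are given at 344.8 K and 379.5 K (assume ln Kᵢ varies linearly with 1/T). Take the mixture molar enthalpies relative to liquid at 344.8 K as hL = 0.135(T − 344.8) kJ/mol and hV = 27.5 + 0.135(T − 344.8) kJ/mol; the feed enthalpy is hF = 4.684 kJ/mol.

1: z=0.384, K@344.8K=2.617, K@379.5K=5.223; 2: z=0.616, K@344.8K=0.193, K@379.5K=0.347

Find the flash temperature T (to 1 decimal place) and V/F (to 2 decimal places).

Adiabatic flash: solve Rachford–Rice at each trial T, then check hF = ψ·hV(T) + (1−ψ)·hL(T).
  T = 344.8 K: K = (2.617, 0.193), RR gives ψ = 0.095, H_out = 2.609 kJ/mol
  T = 379.5 K: K = (5.223, 0.347), RR gives ψ = 0.442, H_out = 16.845 kJ/mol
  T = 362.1 K: K = (3.755, 0.262), RR gives ψ = 0.297, H_out = 10.500 kJ/mol
  T = 353.5 K: K = (3.152, 0.226), RR gives ψ = 0.210, H_out = 6.946 kJ/mol
  T = 349.1 K: K = (2.872, 0.209), RR gives ψ = 0.156, H_out = 4.881 kJ/mol
  T = 347.0 K: K = (2.745, 0.201), RR gives ψ = 0.128, H_out = 3.808 kJ/mol
Linear interpolation between T = 347.0 (H_out = 3.808) and T = 349.1 (H_out = 4.881) on hF = 4.684 gives T ≈ 348.7 K, at which ψ = 0.15.

T = 348.7 K, V/F = 0.15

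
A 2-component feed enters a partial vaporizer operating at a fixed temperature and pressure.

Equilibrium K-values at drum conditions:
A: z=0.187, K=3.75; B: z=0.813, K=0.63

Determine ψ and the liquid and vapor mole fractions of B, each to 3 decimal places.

ψ = 0.210, x_B = 0.881, y_B = 0.555

Material balance + equilibrium reduce to Σ zᵢ(Kᵢ−1)/(1+ψ(Kᵢ−1)) = 0.
Feasibility: ΣzᵢKᵢ = 1.213, Σzᵢ/Kᵢ = 1.340 — both > 1, two phases present.
Binary case is linear: z₁(K₁−1)(1+ψ(K₂−1)) + z₂(K₂−1)(1+ψ(K₁−1)) = 0
⇒ ψ = [z₁(K₁−1)+z₂(K₂−1)] / [−(K₁−1)(K₂−1)] = 0.2134/1.0175 = 0.210
Compositions from xᵢ = zᵢ/(1+ψ(Kᵢ−1)), yᵢ = Kᵢxᵢ:
  A: x = 0.119, y = 0.445
  B: x = 0.881, y = 0.555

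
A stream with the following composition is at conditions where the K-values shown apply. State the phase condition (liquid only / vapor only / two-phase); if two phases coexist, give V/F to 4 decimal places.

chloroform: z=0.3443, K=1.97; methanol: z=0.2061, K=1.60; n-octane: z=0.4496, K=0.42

two-phase, V/F = 0.4017

ΣzᵢKᵢ = 1.1969; Σzᵢ/Kᵢ = 1.3741.
Both exceed 1, so a two-phase solution exists.
Rachford–Rice: g(ψ) = Σ zᵢ(Kᵢ−1)/(1+ψ(Kᵢ−1)) = 0.
Newton iteration, ψ⁰ = 0.61:
  ψ = 0.6100: g = -0.10319, g' = -0.5298 → ψ = 0.4152
  ψ = 0.4152: g = -0.00642, g' = -0.4746 → ψ = 0.4017
Converged at ψ = 0.4017.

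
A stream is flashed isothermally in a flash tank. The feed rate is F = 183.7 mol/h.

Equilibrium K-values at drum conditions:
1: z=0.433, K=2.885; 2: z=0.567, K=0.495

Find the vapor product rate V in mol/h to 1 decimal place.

V = 102.3 mol/h

Let ψ = V/F and solve Σ zᵢ(Kᵢ−1)/(1+ψ(Kᵢ−1)) = 0.
Check two-phase: ΣzᵢKᵢ = 1.530 > 1 and Σzᵢ/Kᵢ = 1.296 > 1, so g(0) = 0.530 > 0 and g(1) = -0.296 < 0.
Binary case is linear: z₁(K₁−1)(1+ψ(K₂−1)) + z₂(K₂−1)(1+ψ(K₁−1)) = 0
⇒ ψ = [z₁(K₁−1)+z₂(K₂−1)] / [−(K₁−1)(K₂−1)] = 0.5299/0.9519 = 0.557
Then V = ψ·F = 0.5566·183.7 = 102.3 mol/h and L = F − V = 81.4 mol/h.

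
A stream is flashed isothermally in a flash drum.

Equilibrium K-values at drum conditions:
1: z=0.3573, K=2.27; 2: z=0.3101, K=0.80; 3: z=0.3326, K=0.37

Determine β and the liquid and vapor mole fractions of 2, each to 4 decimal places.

β = 0.3082, x_2 = 0.3305, y_2 = 0.2644

Rachford–Rice: g(β) = Σ zᵢ(Kᵢ−1)/(1+β(Kᵢ−1)) = 0.
g(0) = ΣzᵢKᵢ − 1 = 0.1822 and g(1) = 1 − Σzᵢ/Kᵢ = -0.4439, so a root lies in (0, 1).
Iterate (Newton) starting at β = 0.52:
  β = 0.5200: g = -0.10756, g' = -0.5165 → β = 0.3117
  β = 0.3117: g = -0.00182, g' = -0.5143 → β = 0.3082
Converged at β = 0.3082.
Compositions from xᵢ = zᵢ/(1+β(Kᵢ−1)), yᵢ = Kᵢxᵢ:
  1: x = 0.2568, y = 0.5829
  2: x = 0.3305, y = 0.2644
  3: x = 0.4127, y = 0.1527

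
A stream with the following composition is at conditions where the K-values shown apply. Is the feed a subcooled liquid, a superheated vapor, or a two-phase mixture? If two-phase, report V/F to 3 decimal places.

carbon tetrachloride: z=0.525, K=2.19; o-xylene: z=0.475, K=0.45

ΣzᵢKᵢ = 1.364; Σzᵢ/Kᵢ = 1.295.
Both exceed 1, so a two-phase solution exists.
Let ψ = V/F and solve Σ zᵢ(Kᵢ−1)/(1+ψ(Kᵢ−1)) = 0.
Binary case is linear: z₁(K₁−1)(1+ψ(K₂−1)) + z₂(K₂−1)(1+ψ(K₁−1)) = 0
⇒ ψ = [z₁(K₁−1)+z₂(K₂−1)] / [−(K₁−1)(K₂−1)] = 0.3635/0.6545 = 0.555

two-phase, V/F = 0.555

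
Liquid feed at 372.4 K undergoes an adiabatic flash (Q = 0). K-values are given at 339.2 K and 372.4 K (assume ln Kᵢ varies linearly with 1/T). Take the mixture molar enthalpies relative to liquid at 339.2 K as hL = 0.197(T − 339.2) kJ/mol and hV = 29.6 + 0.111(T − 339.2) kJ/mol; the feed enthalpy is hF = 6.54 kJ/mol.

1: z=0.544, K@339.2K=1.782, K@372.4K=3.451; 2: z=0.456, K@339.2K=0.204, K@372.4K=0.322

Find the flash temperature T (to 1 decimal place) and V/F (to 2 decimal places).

Adiabatic flash: solve Rachford–Rice at each trial T, then check hF = ψ·hV(T) + (1−ψ)·hL(T).
  T = 339.2 K: K = (1.782, 0.204), RR gives ψ = 0.100, H_out = 2.969 kJ/mol
  T = 372.4 K: K = (3.451, 0.322), RR gives ψ = 0.616, H_out = 23.024 kJ/mol
  T = 355.8 K: K = (2.518, 0.259), RR gives ψ = 0.434, H_out = 15.493 kJ/mol
  T = 347.5 K: K = (2.127, 0.231), RR gives ψ = 0.302, H_out = 10.372 kJ/mol
  T = 343.4 K: K = (1.951, 0.217), RR gives ψ = 0.215, H_out = 7.128 kJ/mol
  T = 341.3 K: K = (1.865, 0.211), RR gives ψ = 0.162, H_out = 5.180 kJ/mol
  T = 342.4 K: K = (1.910, 0.214), RR gives ψ = 0.191, H_out = 6.229 kJ/mol
Linear interpolation between T = 342.4 (H_out = 6.229) and T = 343.4 (H_out = 7.128) on hF = 6.54 gives T ≈ 342.7 K, at which ψ = 0.20.

T = 342.7 K, V/F = 0.20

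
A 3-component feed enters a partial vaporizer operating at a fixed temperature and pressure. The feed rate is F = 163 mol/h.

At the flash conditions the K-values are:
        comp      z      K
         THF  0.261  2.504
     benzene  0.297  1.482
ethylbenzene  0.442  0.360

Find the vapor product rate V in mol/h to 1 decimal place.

V = 61.1 mol/h

Iterate (Newton) starting at V/F = 0.5:
  V/F = 0.500: g = -0.0766, g' = -0.629 → V/F = 0.378
  V/F = 0.378: g = -0.0019, g' = -0.604 → V/F = 0.375
Converged at V/F = 0.375.
Then V = V/F·F = 0.3750·163 = 61.1 mol/h and L = F − V = 101.9 mol/h.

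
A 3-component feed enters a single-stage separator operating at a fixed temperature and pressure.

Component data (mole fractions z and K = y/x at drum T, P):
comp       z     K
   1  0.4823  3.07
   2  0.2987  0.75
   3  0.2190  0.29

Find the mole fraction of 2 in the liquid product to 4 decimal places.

x_2 = 0.3631

Newton iteration, V/F⁰ = 0.42:
  V/F = 0.4200: g = 0.22906, g' = -0.8388 → V/F = 0.6931
  V/F = 0.6931: g = 0.01360, g' = -0.8039 → V/F = 0.7100
  V/F = 0.7100: g = -0.00009, g' = -0.8153 → V/F = 0.7099
Converged at V/F = 0.7099.
Compositions from xᵢ = zᵢ/(1+V/F(Kᵢ−1)), yᵢ = Kᵢxᵢ:
  1: x = 0.1953, y = 0.5996
  2: x = 0.3631, y = 0.2724
  3: x = 0.4415, y = 0.1280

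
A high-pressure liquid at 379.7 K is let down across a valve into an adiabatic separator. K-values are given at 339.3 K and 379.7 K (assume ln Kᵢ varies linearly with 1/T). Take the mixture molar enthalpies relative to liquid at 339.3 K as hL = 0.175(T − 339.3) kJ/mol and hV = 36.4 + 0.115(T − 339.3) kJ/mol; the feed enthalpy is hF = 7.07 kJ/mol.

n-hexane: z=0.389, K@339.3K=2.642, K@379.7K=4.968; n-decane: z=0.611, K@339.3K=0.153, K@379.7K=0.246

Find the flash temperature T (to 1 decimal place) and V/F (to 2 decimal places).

Adiabatic flash: solve Rachford–Rice at each trial T, then check hF = ψ·hV(T) + (1−ψ)·hL(T).
  T = 339.3 K: K = (2.642, 0.153), RR gives ψ = 0.087, H_out = 3.173 kJ/mol
  T = 379.7 K: K = (4.968, 0.246), RR gives ψ = 0.362, H_out = 19.367 kJ/mol
  T = 359.5 K: K = (3.688, 0.197), RR gives ψ = 0.257, H_out = 12.574 kJ/mol
  T = 349.4 K: K = (3.136, 0.174), RR gives ψ = 0.185, H_out = 8.389 kJ/mol
  T = 344.4 K: K = (2.885, 0.163), RR gives ψ = 0.141, H_out = 5.975 kJ/mol
  T = 346.9 K: K = (3.009, 0.169), RR gives ψ = 0.164, H_out = 7.218 kJ/mol
  T = 345.6 K: K = (2.944, 0.166), RR gives ψ = 0.152, H_out = 6.581 kJ/mol
Linear interpolation between T = 345.6 (H_out = 6.581) and T = 346.9 (H_out = 7.218) on hF = 7.07 gives T ≈ 346.6 K, at which ψ = 0.16.

T = 346.6 K, V/F = 0.16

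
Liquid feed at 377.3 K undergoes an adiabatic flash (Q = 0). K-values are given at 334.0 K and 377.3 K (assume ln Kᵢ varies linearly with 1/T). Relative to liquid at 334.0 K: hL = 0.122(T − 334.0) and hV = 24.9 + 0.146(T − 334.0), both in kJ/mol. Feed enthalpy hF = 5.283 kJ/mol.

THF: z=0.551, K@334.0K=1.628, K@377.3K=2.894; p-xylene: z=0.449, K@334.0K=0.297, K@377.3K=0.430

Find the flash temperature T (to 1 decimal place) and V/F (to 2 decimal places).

T = 338.4 K, V/F = 0.19

Adiabatic flash: solve Rachford–Rice at each trial T, then check hF = ψ·hV(T) + (1−ψ)·hL(T).
  T = 334.0 K: K = (1.628, 0.297), RR gives ψ = 0.069, H_out = 1.714 kJ/mol
  T = 377.3 K: K = (2.894, 0.430), RR gives ψ = 0.730, H_out = 24.208 kJ/mol
  T = 355.6 K: K = (2.207, 0.361), RR gives ψ = 0.491, H_out = 15.110 kJ/mol
  T = 344.8 K: K = (1.905, 0.329), RR gives ψ = 0.324, H_out = 9.479 kJ/mol
  T = 339.4 K: K = (1.763, 0.313), RR gives ψ = 0.213, H_out = 5.997 kJ/mol
  T = 336.7 K: K = (1.695, 0.305), RR gives ψ = 0.146, H_out = 3.982 kJ/mol
  T = 338.0 K: K = (1.728, 0.309), RR gives ψ = 0.180, H_out = 4.980 kJ/mol
Linear interpolation between T = 338.0 (H_out = 4.980) and T = 339.4 (H_out = 5.997) on hF = 5.283 gives T ≈ 338.4 K, at which ψ = 0.19.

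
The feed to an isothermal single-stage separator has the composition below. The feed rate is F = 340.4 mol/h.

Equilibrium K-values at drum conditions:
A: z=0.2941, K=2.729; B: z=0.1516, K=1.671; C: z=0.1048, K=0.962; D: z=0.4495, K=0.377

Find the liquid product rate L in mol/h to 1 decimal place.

Iterate (Newton) starting at ψ = 0.5:
  ψ = 0.5000: g = -0.06190, g' = -0.6594 → ψ = 0.4061
  ψ = 0.4061: g = -0.00026, g' = -0.6584 → ψ = 0.4057
Converged at ψ = 0.4057.
Then V = ψ·F = 0.4057·340.4 = 138.1 mol/h and L = F − V = 202.3 mol/h.

L = 202.3 mol/h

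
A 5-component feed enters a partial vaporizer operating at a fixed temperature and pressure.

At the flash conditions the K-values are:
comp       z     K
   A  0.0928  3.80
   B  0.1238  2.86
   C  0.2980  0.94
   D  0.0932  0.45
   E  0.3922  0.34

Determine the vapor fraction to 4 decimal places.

ψ = 0.1521

Let ψ = V/F and solve Σ zᵢ(Kᵢ−1)/(1+ψ(Kᵢ−1)) = 0.
Feasibility: ΣzᵢKᵢ = 1.1621, Σzᵢ/Kᵢ = 1.7454 — both > 1, two phases present.
Iterate (Newton) starting at ψ = 0.45:
  ψ = 0.4500: g = -0.21438, g' = -0.6660 → ψ = 0.1281
  ψ = 0.1281: g = 0.02129, g' = -0.9110 → ψ = 0.1515
  ψ = 0.1515: g = 0.00055, g' = -0.8650 → ψ = 0.1521
Converged at ψ = 0.1521.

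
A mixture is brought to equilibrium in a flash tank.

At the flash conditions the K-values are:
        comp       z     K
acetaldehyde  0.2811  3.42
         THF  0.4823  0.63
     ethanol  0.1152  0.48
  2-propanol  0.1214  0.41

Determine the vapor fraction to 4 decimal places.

ψ = 0.3497

Newton iteration, ψ⁰ = 0.54:
  ψ = 0.5400: g = -0.11652, g' = -0.5637 → ψ = 0.3333
  ψ = 0.3333: g = 0.01137, g' = -0.7014 → ψ = 0.3495
  ψ = 0.3495: g = 0.00014, g' = -0.6839 → ψ = 0.3497
Converged at ψ = 0.3497.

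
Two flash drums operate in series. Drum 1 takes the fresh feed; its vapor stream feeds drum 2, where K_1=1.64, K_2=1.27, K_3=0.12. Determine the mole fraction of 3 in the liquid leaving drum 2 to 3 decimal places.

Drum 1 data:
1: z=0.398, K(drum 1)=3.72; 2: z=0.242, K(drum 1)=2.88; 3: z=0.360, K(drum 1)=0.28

Drum 1:
Let ψ₁ = V/F and solve Σ zᵢ(Kᵢ−1)/(1+ψ₁(Kᵢ−1)) = 0.
g(0) = ΣzᵢKᵢ − 1 = 1.278 and g(1) = 1 − Σzᵢ/Kᵢ = -0.477, so a root lies in (0, 1).
Newton–Raphson from ψ₁ = 0.5:
  ψ₁ = 0.500: g = 0.2882, g' = -1.212 → ψ₁ = 0.738
  ψ₁ = 0.738: g = -0.0024, g' = -1.325 → ψ₁ = 0.736
Converged at ψ₁ = 0.736.
Drum-1 compositions:
  1: x = 0.133, y = 0.493
  2: x = 0.102, y = 0.292
  3: x = 0.766, y = 0.214
Drum-2 feed = drum-1 vapor: z₂ = (0.4932, 0.2924, 0.2145).
Drum 2:
Newton–Raphson from ψ₂ = 0.34:
  ψ₂ = 0.340: g = 0.0622, g' = -0.492 → ψ₂ = 0.466
  ψ₂ = 0.466: g = -0.0069, g' = -0.614 → ψ₂ = 0.455
Converged at ψ₂ = 0.455.
  1: x = 0.382, y = 0.626
  2: x = 0.260, y = 0.331
  3: x = 0.358, y = 0.043

x_3 (drum 2) = 0.358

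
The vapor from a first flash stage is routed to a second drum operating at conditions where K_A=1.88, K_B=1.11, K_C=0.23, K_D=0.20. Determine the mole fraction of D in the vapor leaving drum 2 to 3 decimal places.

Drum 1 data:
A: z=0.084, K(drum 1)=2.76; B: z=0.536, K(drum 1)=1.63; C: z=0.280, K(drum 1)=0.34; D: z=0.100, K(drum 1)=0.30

y_D (drum 2) = 0.011

Drum 1:
Rachford–Rice: g(ψ₁) = Σ zᵢ(Kᵢ−1)/(1+ψ₁(Kᵢ−1)) = 0.
g(0) = ΣzᵢKᵢ − 1 = 0.231 and g(1) = 1 − Σzᵢ/Kᵢ = -0.516, so a root lies in (0, 1).
Newton–Raphson from ψ₁ = 0.48:
  ψ₁ = 0.480: g = -0.0365, g' = -0.574 → ψ₁ = 0.416
  ψ₁ = 0.416: g = -0.0008, g' = -0.550 → ψ₁ = 0.415
Converged at ψ₁ = 0.415.
Drum-1 compositions:
  A: x = 0.049, y = 0.134
  B: x = 0.425, y = 0.693
  C: x = 0.386, y = 0.131
  D: x = 0.141, y = 0.042
Drum-2 feed = drum-1 vapor: z₂ = (0.1340, 0.6926, 0.1311, 0.0423).
Drum 2:
Newton iteration, ψ₂⁰ = 0.5:
  ψ₂ = 0.500: g = -0.0664, g' = -0.338 → ψ₂ = 0.304
  ψ₂ = 0.304: g = -0.0097, g' = -0.252 → ψ₂ = 0.265
Converged at ψ₂ = 0.265.
  A: x = 0.109, y = 0.204
  B: x = 0.673, y = 0.747
  C: x = 0.165, y = 0.038
  D: x = 0.054, y = 0.011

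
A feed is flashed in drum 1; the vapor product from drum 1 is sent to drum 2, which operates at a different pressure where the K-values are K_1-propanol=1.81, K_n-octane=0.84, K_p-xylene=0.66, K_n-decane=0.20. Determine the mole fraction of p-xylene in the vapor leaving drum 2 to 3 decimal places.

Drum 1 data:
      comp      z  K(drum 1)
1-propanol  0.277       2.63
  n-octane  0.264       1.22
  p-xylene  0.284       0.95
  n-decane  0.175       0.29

Drum 1:
Let ψ₁ = V/F and solve Σ zᵢ(Kᵢ−1)/(1+ψ₁(Kᵢ−1)) = 0.
g(0) = ΣzᵢKᵢ − 1 = 0.371 and g(1) = 1 − Σzᵢ/Kᵢ = -0.224, so a root lies in (0, 1).
Iterate (Newton) starting at ψ₁ = 0.51:
  ψ₁ = 0.510: g = 0.0894, g' = -0.447 → ψ₁ = 0.710
  ψ₁ = 0.710: g = -0.0057, g' = -0.527 → ψ₁ = 0.699
Converged at ψ₁ = 0.699.
Drum-1 compositions:
  1-propanol: x = 0.129, y = 0.341
  n-octane: x = 0.229, y = 0.279
  p-xylene: x = 0.294, y = 0.280
  n-decane: x = 0.347, y = 0.101
Drum-2 feed = drum-1 vapor: z₂ = (0.3405, 0.2792, 0.2796, 0.1008).
Drum 2:
Rachford–Rice: g(ψ₂) = Σ zᵢ(Kᵢ−1)/(1+ψ₂(Kᵢ−1)) = 0.
Feasibility: ΣzᵢKᵢ = 1.056, Σzᵢ/Kᵢ = 1.448 — both > 1, two phases present.
Newton–Raphson from ψ₂ = 0.63:
  ψ₂ = 0.630: g = -0.1505, g' = -0.421 → ψ₂ = 0.273
  ψ₂ = 0.273: g = -0.0286, g' = -0.302 → ψ₂ = 0.178
Converged at ψ₂ = 0.178.
  1-propanol: x = 0.298, y = 0.539
  n-octane: x = 0.287, y = 0.241
  p-xylene: x = 0.298, y = 0.196
  n-decane: x = 0.117, y = 0.023

y_p-xylene (drum 2) = 0.196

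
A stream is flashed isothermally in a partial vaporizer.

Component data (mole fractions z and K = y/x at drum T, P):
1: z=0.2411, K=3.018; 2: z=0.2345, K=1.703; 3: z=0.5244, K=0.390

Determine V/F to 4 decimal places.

V/F = 0.3648

Iterate (Newton) starting at V/F = 0.5:
  V/F = 0.5000: g = -0.09611, g' = -0.7107 → V/F = 0.3648
Converged at V/F = 0.3648.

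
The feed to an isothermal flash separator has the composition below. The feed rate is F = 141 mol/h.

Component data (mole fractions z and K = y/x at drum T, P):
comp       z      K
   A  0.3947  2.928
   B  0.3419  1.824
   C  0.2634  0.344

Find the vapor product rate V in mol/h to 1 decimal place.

V = 129.5 mol/h

Let ψ = V/F and solve Σ zᵢ(Kᵢ−1)/(1+ψ(Kᵢ−1)) = 0.
Feasibility: ΣzᵢKᵢ = 1.8699, Σzᵢ/Kᵢ = 1.0879 — both > 1, two phases present.
Iterate (Newton) starting at ψ = 0.67:
  ψ = 0.6700: g = 0.20528, g' = -0.7365 → ψ = 0.9487
  ψ = 0.9487: g = -0.03044, g' = -1.0512 → ψ = 0.9197
  ψ = 0.9197: g = -0.00097, g' = -0.9864 → ψ = 0.9188
Converged at ψ = 0.9188.
Then V = ψ·F = 0.9188·141 = 129.5 mol/h and L = F − V = 11.5 mol/h.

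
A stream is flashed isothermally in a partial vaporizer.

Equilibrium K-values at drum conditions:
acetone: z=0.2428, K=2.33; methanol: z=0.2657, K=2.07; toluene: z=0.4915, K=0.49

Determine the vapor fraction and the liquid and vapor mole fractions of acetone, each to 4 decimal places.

Material balance + equilibrium reduce to Σ zᵢ(Kᵢ−1)/(1+ψ(Kᵢ−1)) = 0.
Check two-phase: ΣzᵢKᵢ = 1.3566 > 1 and Σzᵢ/Kᵢ = 1.2356 > 1, so g(0) = 0.3566 > 0 and g(1) = -0.2356 < 0.
Iterate (Newton) starting at ψ = 0.44:
  ψ = 0.4400: g = 0.07382, g' = -0.5241 → ψ = 0.5809
  ψ = 0.5809: g = 0.00133, g' = -0.5105 → ψ = 0.5835
Converged at ψ = 0.5835.
Compositions from xᵢ = zᵢ/(1+ψ(Kᵢ−1)), yᵢ = Kᵢxᵢ:
  acetone: x = 0.1367, y = 0.3185
  methanol: x = 0.1636, y = 0.3386
  toluene: x = 0.6997, y = 0.3429

ψ = 0.5835, x_acetone = 0.1367, y_acetone = 0.3185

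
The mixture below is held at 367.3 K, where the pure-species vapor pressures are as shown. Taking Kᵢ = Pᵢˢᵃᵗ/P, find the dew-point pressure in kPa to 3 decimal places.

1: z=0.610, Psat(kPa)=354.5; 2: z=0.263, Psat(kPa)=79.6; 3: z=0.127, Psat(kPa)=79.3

Pdew = 150.915 kPa

At the dew point ψ → 1, so Σzᵢ/Kᵢ = 1 with Kᵢ = Pᵢˢᵃᵗ/P ⇒ 1/P = Σzᵢ/Pᵢˢᵃᵗ.
1/P = 0.610/354.5 + 0.263/79.6 + 0.127/79.3 = 0.006626 ⇒ P = 150.915 kPa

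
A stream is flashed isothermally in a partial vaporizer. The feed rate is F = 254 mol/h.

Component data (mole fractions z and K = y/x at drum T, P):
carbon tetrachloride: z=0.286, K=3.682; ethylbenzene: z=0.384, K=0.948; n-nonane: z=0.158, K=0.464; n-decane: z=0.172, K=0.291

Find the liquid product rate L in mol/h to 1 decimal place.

L = 126.0 mol/h

Rachford–Rice: g(ψ) = Σ zᵢ(Kᵢ−1)/(1+ψ(Kᵢ−1)) = 0.
Feasibility: ΣzᵢKᵢ = 1.540, Σzᵢ/Kᵢ = 1.414 — both > 1, two phases present.
Iterate (Newton) starting at ψ = 0.55:
  ψ = 0.550: g = -0.0306, g' = -0.661 → ψ = 0.504
Converged at ψ = 0.504.
Then V = ψ·F = 0.5038·254 = 128.0 mol/h and L = F − V = 126.0 mol/h.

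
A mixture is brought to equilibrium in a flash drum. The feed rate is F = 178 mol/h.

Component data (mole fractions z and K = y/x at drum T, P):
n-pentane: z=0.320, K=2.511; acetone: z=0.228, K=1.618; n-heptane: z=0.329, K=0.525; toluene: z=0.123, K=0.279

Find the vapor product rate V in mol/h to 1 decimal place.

V = 101.2 mol/h

Material balance + equilibrium reduce to Σ zᵢ(Kᵢ−1)/(1+V/F(Kᵢ−1)) = 0.
Check two-phase: ΣzᵢKᵢ = 1.379 > 1 and Σzᵢ/Kᵢ = 1.336 > 1, so g(0) = 0.379 > 0 and g(1) = -0.336 < 0.
Newton–Raphson from V/F = 0.5:
  V/F = 0.500: g = 0.0394, g' = -0.572 → V/F = 0.569
  V/F = 0.569: g = -0.0003, g' = -0.582 → V/F = 0.568
Converged at V/F = 0.568.
Then V = V/F·F = 0.5685·178 = 101.2 mol/h and L = F − V = 76.8 mol/h.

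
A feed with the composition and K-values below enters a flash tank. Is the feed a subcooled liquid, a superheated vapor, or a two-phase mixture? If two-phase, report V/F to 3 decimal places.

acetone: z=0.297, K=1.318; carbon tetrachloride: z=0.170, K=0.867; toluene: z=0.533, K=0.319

subcooled liquid

ΣzᵢKᵢ = 0.709; Σzᵢ/Kᵢ = 2.092.
Since ΣzᵢKᵢ < 1 the mixture is below its bubble point — single liquid phase.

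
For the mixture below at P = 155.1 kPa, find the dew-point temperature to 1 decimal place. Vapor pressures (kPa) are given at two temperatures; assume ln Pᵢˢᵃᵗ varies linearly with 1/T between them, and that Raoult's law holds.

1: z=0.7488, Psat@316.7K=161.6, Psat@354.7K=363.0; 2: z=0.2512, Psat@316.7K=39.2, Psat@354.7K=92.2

T = 340.2 K

Dew-point temperature: Σzᵢ·P/Pᵢˢᵃᵗ(T) = 1. Interpolate ln Pᵢˢᵃᵗ = aᵢ + bᵢ/T.
  T = 316.7 K: ΣzᵢP/Pᵢˢᵃᵗ = 1.7126
  T = 354.7 K: ΣzᵢP/Pᵢˢᵃᵗ = 0.7425
  T = 335.7 K: ΣzᵢP/Pᵢˢᵃᵗ = 1.1012
  T = 345.2 K: ΣzᵢP/Pᵢˢᵃᵗ = 0.8994
  T = 340.4 K: ΣzᵢP/Pᵢˢᵃᵗ = 0.9948
  T = 338.0 K: ΣzᵢP/Pᵢˢᵃᵗ = 1.0474
Interpolating between 338.0 K and 340.4 K gives T ≈ 340.2 K.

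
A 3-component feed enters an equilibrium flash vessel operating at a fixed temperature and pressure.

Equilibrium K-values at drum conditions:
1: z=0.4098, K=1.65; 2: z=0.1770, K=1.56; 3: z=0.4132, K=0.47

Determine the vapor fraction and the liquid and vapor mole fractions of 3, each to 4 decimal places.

Let ψ = V/F and solve Σ zᵢ(Kᵢ−1)/(1+ψ(Kᵢ−1)) = 0.
g(0) = ΣzᵢKᵢ − 1 = 0.1465 and g(1) = 1 − Σzᵢ/Kᵢ = -0.2410, so a root lies in (0, 1).
Newton iteration, ψ⁰ = 0.5:
  ψ = 0.5000: g = -0.01948, g' = -0.3474 → ψ = 0.4439
  ψ = 0.4439: g = -0.00026, g' = -0.3384 → ψ = 0.4431
Converged at ψ = 0.4431.
Compositions from xᵢ = zᵢ/(1+ψ(Kᵢ−1)), yᵢ = Kᵢxᵢ:
  1: x = 0.3182, y = 0.5250
  2: x = 0.1418, y = 0.2212
  3: x = 0.5400, y = 0.2538

ψ = 0.4431, x_3 = 0.5400, y_3 = 0.2538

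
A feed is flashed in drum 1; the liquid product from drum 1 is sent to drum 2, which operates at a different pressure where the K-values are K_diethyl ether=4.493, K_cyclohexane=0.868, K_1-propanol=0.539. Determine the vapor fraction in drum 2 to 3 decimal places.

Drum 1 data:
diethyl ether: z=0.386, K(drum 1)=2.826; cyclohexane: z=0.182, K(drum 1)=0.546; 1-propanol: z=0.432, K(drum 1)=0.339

V/F (drum 2) = 0.439

Drum 1:
Rachford–Rice: g(ψ₁) = Σ zᵢ(Kᵢ−1)/(1+ψ₁(Kᵢ−1)) = 0.
Feasibility: ΣzᵢKᵢ = 1.337, Σzᵢ/Kᵢ = 1.744 — both > 1, two phases present.
Newton–Raphson from ψ₁ = 0.5:
  ψ₁ = 0.500: g = -0.1650, g' = -0.836 → ψ₁ = 0.303
  ψ₁ = 0.303: g = 0.0013, g' = -0.879 → ψ₁ = 0.304
Converged at ψ₁ = 0.304.
Drum-1 compositions:
  diethyl ether: x = 0.248, y = 0.701
  cyclohexane: x = 0.211, y = 0.115
  1-propanol: x = 0.541, y = 0.183
Drum-2 feed = drum-1 liquid: z₂ = (0.2482, 0.2111, 0.5406).
Drum 2:
Rachford–Rice: g(ψ₂) = Σ zᵢ(Kᵢ−1)/(1+ψ₂(Kᵢ−1)) = 0.
Check two-phase: ΣzᵢKᵢ = 1.590 > 1 and Σzᵢ/Kᵢ = 1.302 > 1, so g(0) = 0.590 > 0 and g(1) = -0.302 < 0.
Newton iteration, ψ₂⁰ = 0.5:
  ψ₂ = 0.500: g = -0.0381, g' = -0.600 → ψ₂ = 0.437
  ψ₂ = 0.437: g = 0.0018, g' = -0.659 → ψ₂ = 0.439
Converged at ψ₂ = 0.439.
  diethyl ether: x = 0.098, y = 0.440
  cyclohexane: x = 0.224, y = 0.195
  1-propanol: x = 0.678, y = 0.365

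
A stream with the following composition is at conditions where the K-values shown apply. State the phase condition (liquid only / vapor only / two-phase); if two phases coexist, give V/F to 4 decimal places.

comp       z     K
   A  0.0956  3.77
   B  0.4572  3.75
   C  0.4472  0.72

vapor only

ΣzᵢKᵢ = 2.3969; Σzᵢ/Kᵢ = 0.7684.
Since Σzᵢ/Kᵢ < 1 the mixture is above its dew point — single vapor phase.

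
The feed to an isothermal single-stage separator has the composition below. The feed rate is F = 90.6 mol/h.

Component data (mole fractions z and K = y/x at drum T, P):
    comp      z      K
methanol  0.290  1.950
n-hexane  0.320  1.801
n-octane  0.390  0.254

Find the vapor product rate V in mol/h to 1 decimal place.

V = 33.5 mol/h

Material balance + equilibrium reduce to Σ zᵢ(Kᵢ−1)/(1+ψ(Kᵢ−1)) = 0.
Feasibility: ΣzᵢKᵢ = 1.241, Σzᵢ/Kᵢ = 1.862 — both > 1, two phases present.
Iterate (Newton) starting at ψ = 0.5:
  ψ = 0.500: g = -0.0942, g' = -0.777 → ψ = 0.379
  ψ = 0.379: g = -0.0063, g' = -0.684 → ψ = 0.370
Converged at ψ = 0.370.
Then V = ψ·F = 0.3696·90.6 = 33.5 mol/h and L = F − V = 57.1 mol/h.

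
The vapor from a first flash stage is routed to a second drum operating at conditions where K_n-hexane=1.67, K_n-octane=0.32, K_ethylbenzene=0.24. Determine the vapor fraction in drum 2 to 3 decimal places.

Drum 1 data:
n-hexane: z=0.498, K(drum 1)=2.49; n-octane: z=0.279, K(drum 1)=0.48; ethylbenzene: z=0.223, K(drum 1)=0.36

Drum 1:
Let ψ₁ = V/F and solve Σ zᵢ(Kᵢ−1)/(1+ψ₁(Kᵢ−1)) = 0.
g(0) = ΣzᵢKᵢ − 1 = 0.454 and g(1) = 1 − Σzᵢ/Kᵢ = -0.401, so a root lies in (0, 1).
Iterate (Newton) starting at ψ₁ = 0.67:
  ψ₁ = 0.670: g = -0.1012, g' = -0.735 → ψ₁ = 0.532
  ψ₁ = 0.532: g = -0.0032, g' = -0.698 → ψ₁ = 0.528
Converged at ψ₁ = 0.528.
Drum-1 compositions:
  n-hexane: x = 0.279, y = 0.694
  n-octane: x = 0.384, y = 0.185
  ethylbenzene: x = 0.337, y = 0.121
Drum-2 feed = drum-1 vapor: z₂ = (0.6942, 0.1846, 0.1212).
Drum 2:
Let ψ₂ = V/F and solve Σ zᵢ(Kᵢ−1)/(1+ψ₂(Kᵢ−1)) = 0.
Feasibility: ΣzᵢKᵢ = 1.248, Σzᵢ/Kᵢ = 1.497 — both > 1, two phases present.
Iterate (Newton) starting at ψ₂ = 0.5:
  ψ₂ = 0.500: g = 0.0097, g' = -0.553 → ψ₂ = 0.518
  ψ₂ = 0.518: g = -0.0001, g' = -0.565 → ψ₂ = 0.517
Converged at ψ₂ = 0.517.
  n-hexane: x = 0.516, y = 0.861
  n-octane: x = 0.285, y = 0.091
  ethylbenzene: x = 0.200, y = 0.048

V/F (drum 2) = 0.517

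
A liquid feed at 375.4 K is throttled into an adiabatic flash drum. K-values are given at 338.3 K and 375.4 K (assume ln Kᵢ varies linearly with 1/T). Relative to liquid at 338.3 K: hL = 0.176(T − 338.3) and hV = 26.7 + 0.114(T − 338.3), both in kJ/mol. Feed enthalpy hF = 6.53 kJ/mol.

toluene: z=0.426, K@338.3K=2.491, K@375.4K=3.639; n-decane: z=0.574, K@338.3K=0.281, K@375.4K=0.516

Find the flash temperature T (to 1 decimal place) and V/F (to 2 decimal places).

T = 340.4 K, V/F = 0.23

Adiabatic flash: solve Rachford–Rice at each trial T, then check hF = ψ·hV(T) + (1−ψ)·hL(T).
  T = 338.3 K: K = (2.491, 0.281), RR gives ψ = 0.208, H_out = 5.541 kJ/mol
  T = 375.4 K: K = (3.639, 0.516), RR gives ψ = 0.663, H_out = 22.698 kJ/mol
  T = 356.9 K: K = (3.042, 0.387), RR gives ψ = 0.414, H_out = 13.851 kJ/mol
  T = 347.6 K: K = (2.760, 0.331), RR gives ψ = 0.311, H_out = 9.759 kJ/mol
  T = 343.0 K: K = (2.625, 0.306), RR gives ψ = 0.260, H_out = 7.705 kJ/mol
  T = 340.6 K: K = (2.556, 0.293), RR gives ψ = 0.234, H_out = 6.610 kJ/mol
Linear interpolation between T = 338.3 (H_out = 5.541) and T = 340.6 (H_out = 6.610) on hF = 6.53 gives T ≈ 340.4 K, at which ψ = 0.23.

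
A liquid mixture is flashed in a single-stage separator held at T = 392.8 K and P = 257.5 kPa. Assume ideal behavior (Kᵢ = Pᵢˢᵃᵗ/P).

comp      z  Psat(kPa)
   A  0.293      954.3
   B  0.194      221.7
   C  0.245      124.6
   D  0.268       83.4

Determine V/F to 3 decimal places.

Raoult's law: Kᵢ = Pᵢˢᵃᵗ/P = Pᵢˢᵃᵗ/257.5.
  K_A = 954.3/257.5 = 3.70602, K_B = 221.7/257.5 = 0.86097, K_C = 124.6/257.5 = 0.48388, K_D = 83.4/257.5 = 0.32388
Newton iteration, V/F⁰ = 0.66:
  V/F = 0.660: g = -0.2641, g' = -0.831 → V/F = 0.342
  V/F = 0.342: g = -0.0058, g' = -0.886 → V/F = 0.335
Converged at V/F = 0.335.

V/F = 0.335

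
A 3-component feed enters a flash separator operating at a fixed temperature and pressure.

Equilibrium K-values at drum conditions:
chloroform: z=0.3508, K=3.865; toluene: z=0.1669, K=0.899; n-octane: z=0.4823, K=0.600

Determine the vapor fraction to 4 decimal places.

ψ = 0.8075

Let ψ = V/F and solve Σ zᵢ(Kᵢ−1)/(1+ψ(Kᵢ−1)) = 0.
Check two-phase: ΣzᵢKᵢ = 1.7953 > 1 and Σzᵢ/Kᵢ = 1.0802 > 1, so g(0) = 0.7953 > 0 and g(1) = -0.0802 < 0.
Iterate (Newton) starting at ψ = 0.5:
  ψ = 0.5000: g = 0.15427, g' = -0.6091 → ψ = 0.7533
  ψ = 0.7533: g = 0.02388, g' = -0.4488 → ψ = 0.8065
  ψ = 0.8065: g = 0.00044, g' = -0.4329 → ψ = 0.8075
Converged at ψ = 0.8075.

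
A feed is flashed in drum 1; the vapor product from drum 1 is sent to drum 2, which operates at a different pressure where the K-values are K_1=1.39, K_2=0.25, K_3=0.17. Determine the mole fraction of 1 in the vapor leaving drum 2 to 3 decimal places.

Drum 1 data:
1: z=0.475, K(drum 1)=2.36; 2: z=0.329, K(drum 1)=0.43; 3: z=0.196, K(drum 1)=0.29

Drum 1:
Rachford–Rice: g(ψ₁) = Σ zᵢ(Kᵢ−1)/(1+ψ₁(Kᵢ−1)) = 0.
g(0) = ΣzᵢKᵢ − 1 = 0.319 and g(1) = 1 − Σzᵢ/Kᵢ = -0.642, so a root lies in (0, 1).
Iterate (Newton) starting at ψ₁ = 0.42:
  ψ₁ = 0.420: g = -0.0337, g' = -0.741 → ψ₁ = 0.375
Converged at ψ₁ = 0.375.
Drum-1 compositions:
  1: x = 0.315, y = 0.743
  2: x = 0.418, y = 0.180
  3: x = 0.267, y = 0.077
Drum-2 feed = drum-1 vapor: z₂ = (0.7427, 0.1799, 0.0774).
Drum 2:
Let ψ₂ = V/F and solve Σ zᵢ(Kᵢ−1)/(1+ψ₂(Kᵢ−1)) = 0.
Feasibility: ΣzᵢKᵢ = 1.090, Σzᵢ/Kᵢ = 1.709 — both > 1, two phases present.
Iterate (Newton) starting at ψ₂ = 0.5:
  ψ₂ = 0.500: g = -0.0833, g' = -0.494 → ψ₂ = 0.331
  ψ₂ = 0.331: g = -0.0117, g' = -0.369 → ψ₂ = 0.300
  ψ₂ = 0.300: g = -0.0003, g' = -0.353 → ψ₂ = 0.299
Converged at ψ₂ = 0.299.
  1: x = 0.665, y = 0.925
  2: x = 0.232, y = 0.058
  3: x = 0.103, y = 0.018

y_1 (drum 2) = 0.925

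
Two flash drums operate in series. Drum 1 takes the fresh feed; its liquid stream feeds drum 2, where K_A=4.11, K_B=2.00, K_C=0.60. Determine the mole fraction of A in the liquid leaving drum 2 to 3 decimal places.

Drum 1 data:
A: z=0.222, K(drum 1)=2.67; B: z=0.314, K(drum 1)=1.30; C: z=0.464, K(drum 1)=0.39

Drum 1:
Material balance + equilibrium reduce to Σ zᵢ(Kᵢ−1)/(1+ψ₁(Kᵢ−1)) = 0.
g(0) = ΣzᵢKᵢ − 1 = 0.182 and g(1) = 1 − Σzᵢ/Kᵢ = -0.514, so a root lies in (0, 1).
Newton iteration, ψ₁⁰ = 0.5:
  ψ₁ = 0.500: g = -0.1233, g' = -0.563 → ψ₁ = 0.281
  ψ₁ = 0.281: g = -0.0023, g' = -0.562 → ψ₁ = 0.277
Converged at ψ₁ = 0.277.
Drum-1 compositions:
  A: x = 0.152, y = 0.405
  B: x = 0.290, y = 0.377
  C: x = 0.558, y = 0.218
Drum-2 feed = drum-1 liquid: z₂ = (0.1518, 0.2899, 0.5582).
Drum 2:
Material balance + equilibrium reduce to Σ zᵢ(Kᵢ−1)/(1+ψ₂(Kᵢ−1)) = 0.
Feasibility: ΣzᵢKᵢ = 1.539, Σzᵢ/Kᵢ = 1.112 — both > 1, two phases present.
Iterate (Newton) starting at ψ₂ = 0.5:
  ψ₂ = 0.500: g = 0.0990, g' = -0.493 → ψ₂ = 0.701
  ψ₂ = 0.701: g = 0.0088, g' = -0.418 → ψ₂ = 0.722
Converged at ψ₂ = 0.722.
  A: x = 0.047, y = 0.192
  B: x = 0.168, y = 0.337
  C: x = 0.785, y = 0.471

x_A (drum 2) = 0.047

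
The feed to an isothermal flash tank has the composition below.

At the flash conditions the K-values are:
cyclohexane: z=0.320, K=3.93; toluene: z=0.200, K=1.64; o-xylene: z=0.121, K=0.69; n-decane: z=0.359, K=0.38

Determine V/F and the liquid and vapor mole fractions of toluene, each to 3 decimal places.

V/F = 0.641, x_toluene = 0.142, y_toluene = 0.233

Rachford–Rice: g(V/F) = Σ zᵢ(Kᵢ−1)/(1+V/F(Kᵢ−1)) = 0.
Check two-phase: ΣzᵢKᵢ = 1.806 > 1 and Σzᵢ/Kᵢ = 1.323 > 1, so g(0) = 0.806 > 0 and g(1) = -0.323 < 0.
Newton–Raphson from V/F = 0.65:
  V/F = 0.650: g = -0.0066, g' = -0.772 → V/F = 0.641
Converged at V/F = 0.641.
Compositions from xᵢ = zᵢ/(1+V/F(Kᵢ−1)), yᵢ = Kᵢxᵢ:
  cyclohexane: x = 0.111, y = 0.437
  toluene: x = 0.142, y = 0.233
  o-xylene: x = 0.151, y = 0.104
  n-decane: x = 0.596, y = 0.226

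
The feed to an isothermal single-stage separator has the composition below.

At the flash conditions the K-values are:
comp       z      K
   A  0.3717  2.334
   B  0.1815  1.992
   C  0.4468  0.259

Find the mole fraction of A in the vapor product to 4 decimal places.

y_A = 0.5763

Let ψ = V/F and solve Σ zᵢ(Kᵢ−1)/(1+ψ(Kᵢ−1)) = 0.
Feasibility: ΣzᵢKᵢ = 1.3448, Σzᵢ/Kᵢ = 1.9755 — both > 1, two phases present.
Iterate (Newton) starting at ψ = 0.51:
  ψ = 0.5100: g = -0.11756, g' = -0.9470 → ψ = 0.3859
  ψ = 0.3859: g = -0.00609, g' = -0.8628 → ψ = 0.3788
Converged at ψ = 0.3788.
Compositions from xᵢ = zᵢ/(1+ψ(Kᵢ−1)), yᵢ = Kᵢxᵢ:
  A: x = 0.2469, y = 0.5763
  B: x = 0.1319, y = 0.2628
  C: x = 0.6211, y = 0.1609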